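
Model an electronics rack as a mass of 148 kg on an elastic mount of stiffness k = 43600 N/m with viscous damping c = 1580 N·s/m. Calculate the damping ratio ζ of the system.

ω_n = √(k/m) = √(43600/148) = 17.16 rad/s.
Critical damping c_c = 2√(k·m) = 2√(43600 × 148) = 5080 N·s/m, so ζ = c/c_c = 1580/5080 = 0.3110.

0.311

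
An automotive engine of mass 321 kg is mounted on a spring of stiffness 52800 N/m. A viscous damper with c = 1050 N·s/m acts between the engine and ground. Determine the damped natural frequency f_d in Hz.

2.02 Hz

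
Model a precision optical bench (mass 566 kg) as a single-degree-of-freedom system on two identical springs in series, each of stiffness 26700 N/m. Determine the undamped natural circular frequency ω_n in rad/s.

Series springs: 1/k_eq = 2/26700, so k_eq = 26700/2 = 13350 N/m.
ω_n = √(k_eq/m) = √(13350/566) = √23.59 = 4.857 rad/s.

4.86 rad/s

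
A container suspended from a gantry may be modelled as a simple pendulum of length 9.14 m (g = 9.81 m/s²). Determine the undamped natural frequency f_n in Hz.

For a simple pendulum ω_n = √(g/L) = √(9.81/9.14) = √1.073 = 1.036 rad/s.
f_n = ω_n/(2π) = 1.036/6.283 = 0.1649 Hz.

0.165 Hz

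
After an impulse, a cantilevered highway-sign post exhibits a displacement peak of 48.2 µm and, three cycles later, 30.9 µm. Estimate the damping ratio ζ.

0.0236

Logarithmic decrement δ = (1/n)·ln(x₀/x_n) = (1/3)·ln(48.2/30.9) = (1/3)·ln(1.560) = 0.1482.
ζ = δ/√(4π² + δ²) = 0.1482/√(39.48 + 0.0220) = 0.1482/6.285 = 0.02358.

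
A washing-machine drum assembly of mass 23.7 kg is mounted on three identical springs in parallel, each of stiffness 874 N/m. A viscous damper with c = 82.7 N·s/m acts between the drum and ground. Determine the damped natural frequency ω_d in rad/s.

10.4 rad/s

Parallel springs add: k_eq = 3 × 874 = 2622 N/m.
ω_n = √(k_eq/m) = √(2622/23.7) = 10.52 rad/s.
Critical damping c_c = 2√(k_eq·m) = 2√(2622 × 23.7) = 498.6 N·s/m, so ζ = c/c_c = 82.7/498.6 = 0.1659.
ω_d = ω_n√(1 − ζ²) = 10.52 × √(1 − 0.0275) = 10.37 rad/s.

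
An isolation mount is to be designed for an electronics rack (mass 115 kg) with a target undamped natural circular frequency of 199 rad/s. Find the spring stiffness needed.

4550000 N/m

k = m·ω_n² = 115 × 199.0² = 115 × 39600 = 4554000 N/m.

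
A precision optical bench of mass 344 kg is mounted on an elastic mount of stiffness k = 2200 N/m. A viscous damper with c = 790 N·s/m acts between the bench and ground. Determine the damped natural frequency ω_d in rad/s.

2.25 rad/s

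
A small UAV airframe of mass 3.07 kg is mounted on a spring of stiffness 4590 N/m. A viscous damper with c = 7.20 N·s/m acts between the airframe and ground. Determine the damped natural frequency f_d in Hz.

6.15 Hz

ω_n = √(k/m) = √(4590/3.07) = 38.67 rad/s.
Critical damping c_c = 2√(k·m) = 2√(4590 × 3.07) = 237.4 N·s/m, so ζ = c/c_c = 7.20/237.4 = 0.03033.
ω_d = ω_n√(1 − ζ²) = 38.67 × √(1 − 0.000920) = 38.65 rad/s.
f_d = ω_d/(2π) = 6.151 Hz.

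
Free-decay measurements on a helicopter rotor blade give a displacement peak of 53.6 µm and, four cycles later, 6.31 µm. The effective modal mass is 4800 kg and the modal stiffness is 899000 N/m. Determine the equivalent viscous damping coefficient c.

Logarithmic decrement δ = (1/n)·ln(x₀/x_n) = (1/4)·ln(53.6/6.31) = (1/4)·ln(8.494) = 0.5349.
ζ = δ/√(4π² + δ²) = 0.5349/√(39.48 + 0.286) = 0.5349/6.306 = 0.08482.
c = ζ · 2√(km) = 0.08482 × 2√(899000 × 4800) = 0.08482 × 131400 = 11140 N·s/m.

11100 N·s/m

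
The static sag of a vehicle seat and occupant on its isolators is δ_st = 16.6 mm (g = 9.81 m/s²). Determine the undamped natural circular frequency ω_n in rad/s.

24.3 rad/s

ω_n = √(g/δ_st) = √(9.81/0.0166) = √591.0 = 24.31 rad/s.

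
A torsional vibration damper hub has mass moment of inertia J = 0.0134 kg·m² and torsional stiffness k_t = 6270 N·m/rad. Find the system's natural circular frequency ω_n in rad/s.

684 rad/s

ω_n = √(k_t/J) = √(6270/0.0134) = √467900 = 684.0 rad/s.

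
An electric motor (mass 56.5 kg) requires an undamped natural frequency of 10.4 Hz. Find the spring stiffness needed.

ω_n = 2πf_n = 2π × 10.4 = 65.35 rad/s.
k = m·ω_n² = 56.5 × 65.35² = 56.5 × 4270 = 241300 N/m.

241000 N/m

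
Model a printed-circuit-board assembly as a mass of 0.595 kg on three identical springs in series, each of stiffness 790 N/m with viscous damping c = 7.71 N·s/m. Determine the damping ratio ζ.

0.308

Series springs: 1/k_eq = 3/790, so k_eq = 790/3 = 263.3 N/m.
ω_n = √(k_eq/m) = √(263.3/0.595) = 21.04 rad/s.
Critical damping c_c = 2√(k_eq·m) = 2√(263.3 × 0.595) = 25.03 N·s/m, so ζ = c/c_c = 7.71/25.03 = 0.3080.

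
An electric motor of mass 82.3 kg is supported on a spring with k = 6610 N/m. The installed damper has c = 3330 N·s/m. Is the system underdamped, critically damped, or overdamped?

overdamped

c_c = 2√(k·m) = 1475 N·s/m; ζ = c/c_c = 3330/1475 = 2.26.
Since ζ > 1 the system is overdamped.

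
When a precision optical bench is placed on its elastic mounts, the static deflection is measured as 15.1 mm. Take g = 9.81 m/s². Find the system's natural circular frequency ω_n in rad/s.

ω_n = √(g/δ_st) = √(9.81/0.0151) = √649.7 = 25.49 rad/s.

25.5 rad/s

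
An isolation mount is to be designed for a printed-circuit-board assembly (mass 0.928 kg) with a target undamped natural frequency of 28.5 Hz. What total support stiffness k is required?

ω_n = 2πf_n = 2π × 28.5 = 179.1 rad/s.
k = m·ω_n² = 0.928 × 179.1² = 0.928 × 32070 = 29760 N/m.

29800 N/m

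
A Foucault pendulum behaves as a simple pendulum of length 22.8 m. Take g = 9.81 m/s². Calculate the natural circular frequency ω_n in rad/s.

0.656 rad/s

For a simple pendulum ω_n = √(g/L) = √(9.81/22.8) = √0.4303 = 0.6559 rad/s.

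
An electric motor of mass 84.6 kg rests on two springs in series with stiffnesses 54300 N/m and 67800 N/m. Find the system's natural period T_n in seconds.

Series springs: 1/k_eq = 1/54300 + 1/67800 = 3.317×10^-5, so k_eq = 30150 N/m.
ω_n = √(k_eq/m) = √(30150/84.6) = √356.4 = 18.88 rad/s.
T_n = 2π/ω_n = 6.283/18.88 = 0.3328 s.

0.333 s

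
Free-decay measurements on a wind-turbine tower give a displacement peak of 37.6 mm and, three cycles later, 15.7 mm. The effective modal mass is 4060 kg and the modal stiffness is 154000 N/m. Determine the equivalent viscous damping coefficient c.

Logarithmic decrement δ = (1/n)·ln(x₀/x_n) = (1/3)·ln(37.6/15.7) = (1/3)·ln(2.395) = 0.2911.
ζ = δ/√(4π² + δ²) = 0.2911/√(39.48 + 0.0847) = 0.2911/6.290 = 0.04628.
c = ζ · 2√(km) = 0.04628 × 2√(154000 × 4060) = 0.04628 × 50010 = 2315 N·s/m.

2310 N·s/m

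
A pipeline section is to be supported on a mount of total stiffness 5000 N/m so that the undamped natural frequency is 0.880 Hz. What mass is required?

ω_n = 2πf_n = 2π × 0.880 = 5.529 rad/s.
m = k/ω_n² = 5000/5.529² = 5000/30.57 = 163.5 kg.

164 kg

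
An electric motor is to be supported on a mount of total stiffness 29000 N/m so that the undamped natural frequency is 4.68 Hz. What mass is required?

33.5 kg

ω_n = 2πf_n = 2π × 4.68 = 29.41 rad/s.
m = k/ω_n² = 29000/29.41² = 29000/864.7 = 33.54 kg.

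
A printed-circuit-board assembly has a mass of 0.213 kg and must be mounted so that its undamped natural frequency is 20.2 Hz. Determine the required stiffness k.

3430 N/m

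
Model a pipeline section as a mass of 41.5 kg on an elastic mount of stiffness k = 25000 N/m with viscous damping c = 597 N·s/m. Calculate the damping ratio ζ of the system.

ω_n = √(k/m) = √(25000/41.5) = 24.54 rad/s.
Critical damping c_c = 2√(k·m) = 2√(25000 × 41.5) = 2037 N·s/m, so ζ = c/c_c = 597/2037 = 0.2931.

0.293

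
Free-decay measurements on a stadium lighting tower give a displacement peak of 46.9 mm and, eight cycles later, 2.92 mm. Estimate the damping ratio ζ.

0.0552

Logarithmic decrement δ = (1/n)·ln(x₀/x_n) = (1/8)·ln(46.9/2.92) = (1/8)·ln(16.06) = 0.3471.
ζ = δ/√(4π² + δ²) = 0.3471/√(39.48 + 0.120) = 0.3471/6.293 = 0.05515.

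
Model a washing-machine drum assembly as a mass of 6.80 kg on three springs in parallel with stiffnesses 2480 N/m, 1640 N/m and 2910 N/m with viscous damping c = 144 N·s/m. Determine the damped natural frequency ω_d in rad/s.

Parallel springs add: k_eq = 2480 + 1640 + 2910 = 7030 N/m.
ω_n = √(k_eq/m) = √(7030/6.80) = 32.15 rad/s.
Critical damping c_c = 2√(k_eq·m) = 2√(7030 × 6.80) = 437.3 N·s/m, so ζ = c/c_c = 144/437.3 = 0.3293.
ω_d = ω_n√(1 − ζ²) = 32.15 × √(1 − 0.108) = 30.36 rad/s.

30.4 rad/s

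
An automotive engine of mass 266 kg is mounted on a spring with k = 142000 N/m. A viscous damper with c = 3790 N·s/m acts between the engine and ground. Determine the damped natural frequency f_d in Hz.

3.50 Hz

ω_n = √(k/m) = √(142000/266) = 23.10 rad/s.
Critical damping c_c = 2√(k·m) = 2√(142000 × 266) = 12290 N·s/m, so ζ = c/c_c = 3790/12290 = 0.3083.
ω_d = ω_n√(1 − ζ²) = 23.10 × √(1 − 0.0951) = 21.98 rad/s.
f_d = ω_d/(2π) = 3.498 Hz.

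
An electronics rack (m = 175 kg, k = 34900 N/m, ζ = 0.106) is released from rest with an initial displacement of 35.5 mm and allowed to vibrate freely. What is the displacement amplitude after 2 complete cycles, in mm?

Logarithmic decrement δ = 2πζ/√(1 − ζ²) = 2π × 0.1060/√(1 − 0.0112) = 0.6698.
After n cycles, x_n/x₀ = e^(−nδ), so x_2 = 35.5 × e^(−2 × 0.6698) = 35.5 × 0.2620 = 9.299 mm.

9.30 mm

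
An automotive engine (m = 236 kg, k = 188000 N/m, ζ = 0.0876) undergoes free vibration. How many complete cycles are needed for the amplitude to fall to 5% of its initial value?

6 cycles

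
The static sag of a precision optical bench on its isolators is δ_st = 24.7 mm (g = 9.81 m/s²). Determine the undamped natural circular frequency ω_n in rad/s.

19.9 rad/s

ω_n = √(g/δ_st) = √(9.81/0.0247) = √397.2 = 19.93 rad/s.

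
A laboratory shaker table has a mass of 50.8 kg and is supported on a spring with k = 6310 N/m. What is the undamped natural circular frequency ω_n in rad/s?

11.1 rad/s

ω_n = √(k/m) = √(6310/50.8) = √124.2 = 11.15 rad/s.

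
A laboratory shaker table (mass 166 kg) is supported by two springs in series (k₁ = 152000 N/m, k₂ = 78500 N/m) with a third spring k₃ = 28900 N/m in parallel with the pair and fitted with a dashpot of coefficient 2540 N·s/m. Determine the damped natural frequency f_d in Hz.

Series pair: k_s = k₁k₂/(k₁+k₂) = (152000)(78500)/(152000 + 78500) = 51770 N/m. In parallel with k₃: k_eq = 51770 + 28900 = 80670 N/m.
ω_n = √(k_eq/m) = √(80670/166) = 22.04 rad/s.
Critical damping c_c = 2√(k_eq·m) = 2√(80670 × 166) = 7319 N·s/m, so ζ = c/c_c = 2540/7319 = 0.3471.
ω_d = ω_n√(1 − ζ²) = 22.04 × √(1 − 0.120) = 20.67 rad/s.
f_d = ω_d/(2π) = 3.290 Hz.

3.29 Hz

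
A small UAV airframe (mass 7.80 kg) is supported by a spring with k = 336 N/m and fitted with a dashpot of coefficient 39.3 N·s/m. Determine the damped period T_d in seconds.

1.04 s

ω_n = √(k/m) = √(336.0/7.80) = 6.563 rad/s.
Critical damping c_c = 2√(k·m) = 2√(336.0 × 7.80) = 102.4 N·s/m, so ζ = c/c_c = 39.3/102.4 = 0.3838.
ω_d = ω_n√(1 − ζ²) = 6.563 × √(1 − 0.147) = 6.061 rad/s.
T_d = 2π/ω_d = 1.037 s.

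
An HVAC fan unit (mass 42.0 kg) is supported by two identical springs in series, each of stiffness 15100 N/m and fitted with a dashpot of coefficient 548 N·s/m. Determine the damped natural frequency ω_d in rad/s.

Series springs: 1/k_eq = 2/15100, so k_eq = 15100/2 = 7550 N/m.
ω_n = √(k_eq/m) = √(7550/42.0) = 13.41 rad/s.
Critical damping c_c = 2√(k_eq·m) = 2√(7550 × 42.0) = 1126 N·s/m, so ζ = c/c_c = 548/1126 = 0.4866.
ω_d = ω_n√(1 − ζ²) = 13.41 × √(1 − 0.237) = 11.71 rad/s.

11.7 rad/s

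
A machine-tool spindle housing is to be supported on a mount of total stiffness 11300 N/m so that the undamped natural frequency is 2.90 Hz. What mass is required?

34.0 kg

ω_n = 2πf_n = 2π × 2.90 = 18.22 rad/s.
m = k/ω_n² = 11300/18.22² = 11300/332.0 = 34.03 kg.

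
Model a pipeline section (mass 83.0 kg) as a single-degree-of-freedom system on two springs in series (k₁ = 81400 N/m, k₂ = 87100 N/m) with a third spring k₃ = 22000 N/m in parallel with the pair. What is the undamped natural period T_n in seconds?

Series pair: k_s = k₁k₂/(k₁+k₂) = (81400)(87100)/(81400 + 87100) = 42080 N/m. In parallel with k₃: k_eq = 42080 + 22000 = 64080 N/m.
ω_n = √(k_eq/m) = √(64080/83.0) = √772.0 = 27.79 rad/s.
T_n = 2π/ω_n = 6.283/27.79 = 0.2261 s.

0.226 s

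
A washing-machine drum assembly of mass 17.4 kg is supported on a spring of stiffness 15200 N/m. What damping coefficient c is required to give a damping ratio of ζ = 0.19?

c_c = 2√(k·m) = 2√(15200 × 17.4) = 1029 N·s/m.
c = ζ·c_c = 0.19 × 1029 = 195.4 N·s/m.

195 N·s/m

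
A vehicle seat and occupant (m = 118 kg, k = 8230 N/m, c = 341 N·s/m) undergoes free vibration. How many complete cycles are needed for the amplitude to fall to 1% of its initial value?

5 cycles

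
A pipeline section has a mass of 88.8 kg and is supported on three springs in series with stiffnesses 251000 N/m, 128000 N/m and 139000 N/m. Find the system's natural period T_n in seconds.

Series springs: 1/k_eq = 1/251000 + 1/128000 + 1/139000 = 1.899×10^-5, so k_eq = 52660 N/m.
ω_n = √(k_eq/m) = √(52660/88.8) = √593.0 = 24.35 rad/s.
T_n = 2π/ω_n = 6.283/24.35 = 0.2580 s.

0.258 s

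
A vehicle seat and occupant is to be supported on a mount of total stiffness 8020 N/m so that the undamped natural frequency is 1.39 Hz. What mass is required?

ω_n = 2πf_n = 2π × 1.39 = 8.734 rad/s.
m = k/ω_n² = 8020/8.734² = 8020/76.28 = 105.1 kg.

105 kg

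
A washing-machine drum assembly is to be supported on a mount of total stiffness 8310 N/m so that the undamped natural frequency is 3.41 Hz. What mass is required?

ω_n = 2πf_n = 2π × 3.41 = 21.43 rad/s.
m = k/ω_n² = 8310/21.43² = 8310/459.1 = 18.10 kg.

18.1 kg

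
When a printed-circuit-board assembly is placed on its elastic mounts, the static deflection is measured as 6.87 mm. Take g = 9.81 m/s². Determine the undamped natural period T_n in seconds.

0.166 s

ω_n = √(g/δ_st) = √(9.81/0.00687) = √1428 = 37.79 rad/s.
T_n = 2π/ω_n = 6.283/37.79 = 0.1663 s.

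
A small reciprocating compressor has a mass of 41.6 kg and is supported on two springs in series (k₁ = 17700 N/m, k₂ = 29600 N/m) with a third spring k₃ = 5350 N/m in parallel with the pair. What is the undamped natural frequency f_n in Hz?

3.16 Hz

Series pair: k_s = k₁k₂/(k₁+k₂) = (17700)(29600)/(17700 + 29600) = 11080 N/m. In parallel with k₃: k_eq = 11080 + 5350 = 16430 N/m.
ω_n = √(k_eq/m) = √(16430/41.6) = √394.9 = 19.87 rad/s.
f_n = ω_n/(2π) = 19.87/6.283 = 3.163 Hz.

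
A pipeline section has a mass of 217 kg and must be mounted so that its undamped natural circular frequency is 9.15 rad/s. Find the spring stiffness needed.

k = m·ω_n² = 217 × 9.150² = 217 × 83.72 = 18170 N/m.

18200 N/m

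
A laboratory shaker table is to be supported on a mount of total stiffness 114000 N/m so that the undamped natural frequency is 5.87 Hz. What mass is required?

83.8 kg

ω_n = 2πf_n = 2π × 5.87 = 36.88 rad/s.
m = k/ω_n² = 114000/36.88² = 114000/1360 = 83.80 kg.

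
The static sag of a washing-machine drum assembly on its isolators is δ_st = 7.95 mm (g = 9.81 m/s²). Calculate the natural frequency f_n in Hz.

ω_n = √(g/δ_st) = √(9.81/0.00795) = √1234 = 35.13 rad/s.
f_n = ω_n/(2π) = 35.13/6.283 = 5.591 Hz.

5.59 Hz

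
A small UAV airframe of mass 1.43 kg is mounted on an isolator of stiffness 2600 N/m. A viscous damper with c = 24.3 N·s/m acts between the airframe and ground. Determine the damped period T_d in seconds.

ω_n = √(k/m) = √(2600/1.43) = 42.64 rad/s.
Critical damping c_c = 2√(k·m) = 2√(2600 × 1.43) = 122.0 N·s/m, so ζ = c/c_c = 24.3/122.0 = 0.1993.
ω_d = ω_n√(1 − ζ²) = 42.64 × √(1 − 0.0397) = 41.79 rad/s.
T_d = 2π/ω_d = 0.1504 s.

0.150 s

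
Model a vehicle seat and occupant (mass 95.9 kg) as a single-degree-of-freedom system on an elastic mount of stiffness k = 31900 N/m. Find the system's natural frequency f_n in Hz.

ω_n = √(k/m) = √(31900/95.9) = √332.6 = 18.24 rad/s.
f_n = ω_n/(2π) = 18.24/6.283 = 2.903 Hz.

2.90 Hz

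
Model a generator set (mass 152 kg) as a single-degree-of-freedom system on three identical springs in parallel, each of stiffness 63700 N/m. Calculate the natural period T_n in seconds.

0.177 s

Parallel springs add: k_eq = 3 × 63700 = 191100 N/m.
ω_n = √(k_eq/m) = √(191100/152) = √1257 = 35.46 rad/s.
T_n = 2π/ω_n = 6.283/35.46 = 0.1772 s.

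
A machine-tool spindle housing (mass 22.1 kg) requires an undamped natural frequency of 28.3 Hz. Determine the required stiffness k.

699000 N/m

ω_n = 2πf_n = 2π × 28.3 = 177.8 rad/s.
k = m·ω_n² = 22.1 × 177.8² = 22.1 × 31620 = 698800 N/m.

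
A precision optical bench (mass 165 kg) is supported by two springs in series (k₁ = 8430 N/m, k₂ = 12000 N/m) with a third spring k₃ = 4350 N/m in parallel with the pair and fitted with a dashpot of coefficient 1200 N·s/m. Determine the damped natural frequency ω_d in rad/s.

6.57 rad/s

Series pair: k_s = k₁k₂/(k₁+k₂) = (8430)(12000)/(8430 + 12000) = 4952 N/m. In parallel with k₃: k_eq = 4952 + 4350 = 9302 N/m.
ω_n = √(k_eq/m) = √(9302/165) = 7.508 rad/s.
Critical damping c_c = 2√(k_eq·m) = 2√(9302 × 165) = 2478 N·s/m, so ζ = c/c_c = 1200/2478 = 0.4843.
ω_d = ω_n√(1 − ζ²) = 7.508 × √(1 − 0.235) = 6.569 rad/s.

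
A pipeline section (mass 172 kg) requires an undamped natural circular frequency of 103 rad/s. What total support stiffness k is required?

1820000 N/m

k = m·ω_n² = 172 × 103.0² = 172 × 10610 = 1825000 N/m.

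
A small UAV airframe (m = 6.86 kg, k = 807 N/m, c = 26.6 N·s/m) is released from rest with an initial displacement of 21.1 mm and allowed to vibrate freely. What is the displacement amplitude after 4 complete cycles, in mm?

ζ = c/(2√(km)) = 26.6/(2√(807 × 6.86)) = 26.6/148.8 = 0.1788.
Logarithmic decrement δ = 2πζ/√(1 − ζ²) = 2π × 0.1788/√(1 − 0.0320) = 1.142.
After n cycles, x_n/x₀ = e^(−nδ), so x_4 = 21.1 × e^(−4 × 1.142) = 21.1 × 0.01040 = 0.2194 mm.

0.219 mm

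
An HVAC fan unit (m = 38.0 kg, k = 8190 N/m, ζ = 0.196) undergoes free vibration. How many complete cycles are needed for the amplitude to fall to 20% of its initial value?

2 cycles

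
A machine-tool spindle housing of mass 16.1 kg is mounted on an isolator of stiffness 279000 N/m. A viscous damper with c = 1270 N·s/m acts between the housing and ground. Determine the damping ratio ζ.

ω_n = √(k/m) = √(279000/16.1) = 131.6 rad/s.
Critical damping c_c = 2√(k·m) = 2√(279000 × 16.1) = 4239 N·s/m, so ζ = c/c_c = 1270/4239 = 0.2996.

0.300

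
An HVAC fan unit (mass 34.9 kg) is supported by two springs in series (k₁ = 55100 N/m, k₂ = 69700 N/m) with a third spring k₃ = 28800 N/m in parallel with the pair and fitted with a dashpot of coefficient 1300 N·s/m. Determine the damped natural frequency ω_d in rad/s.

36.9 rad/s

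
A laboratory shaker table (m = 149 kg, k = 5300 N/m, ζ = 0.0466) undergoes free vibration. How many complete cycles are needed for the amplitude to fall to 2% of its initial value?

Logarithmic decrement δ = 2πζ/√(1 − ζ²) = 2π × 0.04660/√(1 − 0.00217) = 0.2931.
x_n/x₀ = e^(−nδ) ≤ 0.02; take ln: n ≥ ln(1/0.02)/δ = 3.912/0.2931 = 13.35.
So 14 complete cycles are required.

14 cycles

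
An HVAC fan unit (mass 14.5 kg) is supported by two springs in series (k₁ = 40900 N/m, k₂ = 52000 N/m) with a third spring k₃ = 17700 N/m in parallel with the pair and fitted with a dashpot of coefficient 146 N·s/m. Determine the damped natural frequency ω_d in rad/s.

Series pair: k_s = k₁k₂/(k₁+k₂) = (40900)(52000)/(40900 + 52000) = 22890 N/m. In parallel with k₃: k_eq = 22890 + 17700 = 40590 N/m.
ω_n = √(k_eq/m) = √(40590/14.5) = 52.91 rad/s.
Critical damping c_c = 2√(k_eq·m) = 2√(40590 × 14.5) = 1534 N·s/m, so ζ = c/c_c = 146/1534 = 0.09515.
ω_d = ω_n√(1 − ζ²) = 52.91 × √(1 − 0.00905) = 52.67 rad/s.

52.7 rad/s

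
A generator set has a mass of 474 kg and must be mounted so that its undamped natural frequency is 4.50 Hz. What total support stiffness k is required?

379000 N/m

ω_n = 2πf_n = 2π × 4.50 = 28.27 rad/s.
k = m·ω_n² = 474 × 28.27² = 474 × 799.4 = 378900 N/m.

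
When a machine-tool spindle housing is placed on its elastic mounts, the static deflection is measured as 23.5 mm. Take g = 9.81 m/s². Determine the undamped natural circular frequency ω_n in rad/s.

20.4 rad/s

ω_n = √(g/δ_st) = √(9.81/0.0235) = √417.4 = 20.43 rad/s.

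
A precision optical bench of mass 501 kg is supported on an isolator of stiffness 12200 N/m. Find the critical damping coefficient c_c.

c_c = 2√(k·m) = 2√(12200 × 501) = 2 × 2472 = 4945 N·s/m.

4940 N·s/m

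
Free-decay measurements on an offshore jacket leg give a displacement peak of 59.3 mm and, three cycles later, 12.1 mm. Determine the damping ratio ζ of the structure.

0.0840

Logarithmic decrement δ = (1/n)·ln(x₀/x_n) = (1/3)·ln(59.3/12.1) = (1/3)·ln(4.901) = 0.5298.
ζ = δ/√(4π² + δ²) = 0.5298/√(39.48 + 0.281) = 0.5298/6.305 = 0.08402.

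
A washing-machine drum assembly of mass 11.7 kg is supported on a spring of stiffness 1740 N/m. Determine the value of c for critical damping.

285 N·s/m

c_c = 2√(k·m) = 2√(1740 × 11.7) = 2 × 142.7 = 285.4 N·s/m.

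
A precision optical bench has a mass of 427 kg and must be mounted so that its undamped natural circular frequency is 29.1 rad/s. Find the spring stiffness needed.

362000 N/m

k = m·ω_n² = 427 × 29.10² = 427 × 846.8 = 361600 N/m.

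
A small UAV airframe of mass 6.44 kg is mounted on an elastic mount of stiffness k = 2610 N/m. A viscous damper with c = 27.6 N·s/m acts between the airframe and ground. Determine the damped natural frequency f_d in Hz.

3.19 Hz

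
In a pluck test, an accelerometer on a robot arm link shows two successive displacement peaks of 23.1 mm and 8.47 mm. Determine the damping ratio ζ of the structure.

Logarithmic decrement δ = (1/n)·ln(x₀/x_n) = (1/1)·ln(23.1/8.47) = (1/1)·ln(2.727) = 1.003.
ζ = δ/√(4π² + δ²) = 1.003/√(39.48 + 1.01) = 1.003/6.363 = 0.1577.

0.158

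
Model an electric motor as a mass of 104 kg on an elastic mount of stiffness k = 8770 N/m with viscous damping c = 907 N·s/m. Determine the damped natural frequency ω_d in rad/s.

8.08 rad/s

ω_n = √(k/m) = √(8770/104) = 9.183 rad/s.
Critical damping c_c = 2√(k·m) = 2√(8770 × 104) = 1910 N·s/m, so ζ = c/c_c = 907/1910 = 0.4749.
ω_d = ω_n√(1 − ζ²) = 9.183 × √(1 − 0.225) = 8.082 rad/s.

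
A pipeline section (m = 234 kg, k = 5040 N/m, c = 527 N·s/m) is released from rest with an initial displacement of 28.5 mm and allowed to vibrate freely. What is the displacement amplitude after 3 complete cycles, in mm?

0.255 mm

ζ = c/(2√(km)) = 527/(2√(5040 × 234)) = 527/2172 = 0.2426.
Logarithmic decrement δ = 2πζ/√(1 − ζ²) = 2π × 0.2426/√(1 − 0.0589) = 1.571.
After n cycles, x_n/x₀ = e^(−nδ), so x_3 = 28.5 × e^(−3 × 1.571) = 28.5 × 0.008964 = 0.2555 mm.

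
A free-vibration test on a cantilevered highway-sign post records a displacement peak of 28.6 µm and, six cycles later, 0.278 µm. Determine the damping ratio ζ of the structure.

0.122

Logarithmic decrement δ = (1/n)·ln(x₀/x_n) = (1/6)·ln(28.6/0.278) = (1/6)·ln(102.9) = 0.7723.
ζ = δ/√(4π² + δ²) = 0.7723/√(39.48 + 0.596) = 0.7723/6.330 = 0.1220.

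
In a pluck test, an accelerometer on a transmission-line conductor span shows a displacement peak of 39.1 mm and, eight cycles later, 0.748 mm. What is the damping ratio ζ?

0.0785

Logarithmic decrement δ = (1/n)·ln(x₀/x_n) = (1/8)·ln(39.1/0.748) = (1/8)·ln(52.27) = 0.4946.
ζ = δ/√(4π² + δ²) = 0.4946/√(39.48 + 0.245) = 0.4946/6.303 = 0.07847.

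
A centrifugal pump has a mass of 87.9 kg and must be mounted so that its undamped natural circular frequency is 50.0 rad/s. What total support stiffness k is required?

220000 N/m

k = m·ω_n² = 87.9 × 50.00² = 87.9 × 2500 = 219800 N/m.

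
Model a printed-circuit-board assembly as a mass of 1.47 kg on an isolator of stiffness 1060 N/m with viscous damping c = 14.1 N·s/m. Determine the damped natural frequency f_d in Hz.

4.21 Hz

ω_n = √(k/m) = √(1060/1.47) = 26.85 rad/s.
Critical damping c_c = 2√(k·m) = 2√(1060 × 1.47) = 78.95 N·s/m, so ζ = c/c_c = 14.1/78.95 = 0.1786.
ω_d = ω_n√(1 − ζ²) = 26.85 × √(1 − 0.0319) = 26.42 rad/s.
f_d = ω_d/(2π) = 4.205 Hz.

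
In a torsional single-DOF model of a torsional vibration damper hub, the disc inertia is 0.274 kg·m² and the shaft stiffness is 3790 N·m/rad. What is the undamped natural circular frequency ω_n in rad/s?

118 rad/s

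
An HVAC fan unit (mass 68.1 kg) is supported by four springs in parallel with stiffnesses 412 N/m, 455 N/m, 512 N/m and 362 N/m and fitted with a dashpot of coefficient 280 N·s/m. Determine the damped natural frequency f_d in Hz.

0.735 Hz

Parallel springs add: k_eq = 412 + 455 + 512 + 362 = 1741 N/m.
ω_n = √(k_eq/m) = √(1741/68.1) = 5.056 rad/s.
Critical damping c_c = 2√(k_eq·m) = 2√(1741 × 68.1) = 688.7 N·s/m, so ζ = c/c_c = 280/688.7 = 0.4066.
ω_d = ω_n√(1 − ζ²) = 5.056 × √(1 − 0.165) = 4.619 rad/s.
f_d = ω_d/(2π) = 0.7352 Hz.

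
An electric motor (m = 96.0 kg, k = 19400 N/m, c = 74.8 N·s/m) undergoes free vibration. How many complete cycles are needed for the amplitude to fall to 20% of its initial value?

ζ = c/(2√(km)) = 74.8/(2√(19400 × 96.0)) = 74.8/2729 = 0.02741.
Logarithmic decrement δ = 2πζ/√(1 − ζ²) = 2π × 0.02741/√(1 − 0.000751) = 0.1723.
x_n/x₀ = e^(−nδ) ≤ 0.2; take ln: n ≥ ln(1/0.2)/δ = 1.609/0.1723 = 9.343.
So 10 complete cycles are required.

10 cycles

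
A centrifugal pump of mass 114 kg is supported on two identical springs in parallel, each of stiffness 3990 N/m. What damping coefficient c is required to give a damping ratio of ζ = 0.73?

Parallel springs add: k_eq = 2 × 3990 = 7980 N/m.
c_c = 2√(k_eq·m) = 2√(7980 × 114) = 1908 N·s/m.
c = ζ·c_c = 0.73 × 1908 = 1393 N·s/m.

1390 N·s/m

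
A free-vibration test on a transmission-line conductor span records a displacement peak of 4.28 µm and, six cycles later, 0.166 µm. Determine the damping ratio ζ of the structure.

Logarithmic decrement δ = (1/n)·ln(x₀/x_n) = (1/6)·ln(4.28/0.166) = (1/6)·ln(25.78) = 0.5416.
ζ = δ/√(4π² + δ²) = 0.5416/√(39.48 + 0.293) = 0.5416/6.306 = 0.08588.

0.0859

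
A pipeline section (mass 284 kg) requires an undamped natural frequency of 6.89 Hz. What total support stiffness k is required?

532000 N/m

ω_n = 2πf_n = 2π × 6.89 = 43.29 rad/s.
k = m·ω_n² = 284 × 43.29² = 284 × 1874 = 532300 N/m.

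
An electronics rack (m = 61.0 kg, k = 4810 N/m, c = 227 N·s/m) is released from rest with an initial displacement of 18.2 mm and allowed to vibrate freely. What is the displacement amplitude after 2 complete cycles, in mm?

ζ = c/(2√(km)) = 227/(2√(4810 × 61.0)) = 227/1083 = 0.2095.
Logarithmic decrement δ = 2πζ/√(1 − ζ²) = 2π × 0.2095/√(1 − 0.0439) = 1.346.
After n cycles, x_n/x₀ = e^(−nδ), so x_2 = 18.2 × e^(−2 × 1.346) = 18.2 × 0.06769 = 1.232 mm.

1.23 mm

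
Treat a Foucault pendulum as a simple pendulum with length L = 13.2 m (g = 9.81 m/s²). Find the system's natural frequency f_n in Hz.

0.137 Hz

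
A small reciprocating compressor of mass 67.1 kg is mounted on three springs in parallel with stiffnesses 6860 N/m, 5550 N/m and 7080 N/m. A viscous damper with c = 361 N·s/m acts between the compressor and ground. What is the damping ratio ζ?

0.158

Parallel springs add: k_eq = 6860 + 5550 + 7080 = 19490 N/m.
ω_n = √(k_eq/m) = √(19490/67.1) = 17.04 rad/s.
Critical damping c_c = 2√(k_eq·m) = 2√(19490 × 67.1) = 2287 N·s/m, so ζ = c/c_c = 361/2287 = 0.1578.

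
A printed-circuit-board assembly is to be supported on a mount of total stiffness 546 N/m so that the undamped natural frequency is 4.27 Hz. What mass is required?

ω_n = 2πf_n = 2π × 4.27 = 26.83 rad/s.
m = k/ω_n² = 546/26.83² = 546/719.8 = 0.7585 kg.

0.759 kg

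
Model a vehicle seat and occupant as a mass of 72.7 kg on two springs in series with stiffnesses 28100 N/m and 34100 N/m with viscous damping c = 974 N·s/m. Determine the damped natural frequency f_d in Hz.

Series springs: 1/k_eq = 1/28100 + 1/34100 = 6.491×10^-5, so k_eq = 15410 N/m.
ω_n = √(k_eq/m) = √(15410/72.7) = 14.56 rad/s.
Critical damping c_c = 2√(k_eq·m) = 2√(15410 × 72.7) = 2117 N·s/m, so ζ = c/c_c = 974/2117 = 0.4602.
ω_d = ω_n√(1 − ζ²) = 14.56 × √(1 − 0.212) = 12.92 rad/s.
f_d = ω_d/(2π) = 2.057 Hz.

2.06 Hz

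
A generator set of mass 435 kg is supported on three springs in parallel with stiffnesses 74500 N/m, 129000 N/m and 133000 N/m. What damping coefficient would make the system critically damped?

24200 N·s/m

Parallel springs add: k_eq = 74500 + 129000 + 133000 = 336500 N/m.
c_c = 2√(k_eq·m) = 2√(336500 × 435) = 2 × 12100 = 24200 N·s/m.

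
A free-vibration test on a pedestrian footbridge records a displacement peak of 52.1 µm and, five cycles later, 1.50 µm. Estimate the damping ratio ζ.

Logarithmic decrement δ = (1/n)·ln(x₀/x_n) = (1/5)·ln(52.1/1.50) = (1/5)·ln(34.73) = 0.7095.
ζ = δ/√(4π² + δ²) = 0.7095/√(39.48 + 0.503) = 0.7095/6.323 = 0.1122.

0.112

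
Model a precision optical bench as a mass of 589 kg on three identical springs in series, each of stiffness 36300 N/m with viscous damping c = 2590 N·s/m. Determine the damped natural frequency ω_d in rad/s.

3.96 rad/s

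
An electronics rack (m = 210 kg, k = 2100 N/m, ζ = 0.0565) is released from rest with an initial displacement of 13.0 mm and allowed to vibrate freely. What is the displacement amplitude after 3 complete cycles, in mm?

Logarithmic decrement δ = 2πζ/√(1 − ζ²) = 2π × 0.05650/√(1 − 0.00319) = 0.3556.
After n cycles, x_n/x₀ = e^(−nδ), so x_3 = 13.0 × e^(−3 × 0.3556) = 13.0 × 0.3441 = 4.474 mm.

4.47 mm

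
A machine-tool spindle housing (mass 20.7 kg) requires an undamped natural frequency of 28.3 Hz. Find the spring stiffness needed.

654000 N/m

ω_n = 2πf_n = 2π × 28.3 = 177.8 rad/s.
k = m·ω_n² = 20.7 × 177.8² = 20.7 × 31620 = 654500 N/m.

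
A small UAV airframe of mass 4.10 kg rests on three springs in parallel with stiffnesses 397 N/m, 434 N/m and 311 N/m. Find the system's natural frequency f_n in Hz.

2.66 Hz

Parallel springs add: k_eq = 397 + 434 + 311 = 1142 N/m.
ω_n = √(k_eq/m) = √(1142/4.10) = √278.5 = 16.69 rad/s.
f_n = ω_n/(2π) = 16.69/6.283 = 2.656 Hz.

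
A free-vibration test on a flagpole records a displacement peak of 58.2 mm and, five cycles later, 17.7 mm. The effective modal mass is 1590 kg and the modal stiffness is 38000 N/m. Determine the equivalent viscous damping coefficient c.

589 N·s/m

Logarithmic decrement δ = (1/n)·ln(x₀/x_n) = (1/5)·ln(58.2/17.7) = (1/5)·ln(3.288) = 0.2381.
ζ = δ/√(4π² + δ²) = 0.2381/√(39.48 + 0.0567) = 0.2381/6.288 = 0.03786.
c = ζ · 2√(km) = 0.03786 × 2√(38000 × 1590) = 0.03786 × 15550 = 588.6 N·s/m.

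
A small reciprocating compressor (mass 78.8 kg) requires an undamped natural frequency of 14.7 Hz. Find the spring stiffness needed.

ω_n = 2πf_n = 2π × 14.7 = 92.36 rad/s.
k = m·ω_n² = 78.8 × 92.36² = 78.8 × 8531 = 672200 N/m.

672000 N/m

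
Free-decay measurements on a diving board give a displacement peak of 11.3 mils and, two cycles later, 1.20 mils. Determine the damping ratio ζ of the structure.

Logarithmic decrement δ = (1/n)·ln(x₀/x_n) = (1/2)·ln(11.3/1.20) = (1/2)·ln(9.417) = 1.121.
ζ = δ/√(4π² + δ²) = 1.121/√(39.48 + 1.26) = 1.121/6.382 = 0.1757.

0.176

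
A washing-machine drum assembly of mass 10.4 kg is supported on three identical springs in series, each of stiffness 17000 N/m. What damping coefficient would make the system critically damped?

486 N·s/m

Series springs: 1/k_eq = 3/17000, so k_eq = 17000/3 = 5667 N/m.
c_c = 2√(k_eq·m) = 2√(5667 × 10.4) = 2 × 242.8 = 485.5 N·s/m.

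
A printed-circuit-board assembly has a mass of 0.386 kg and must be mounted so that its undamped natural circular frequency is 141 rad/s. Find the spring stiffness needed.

7670 N/m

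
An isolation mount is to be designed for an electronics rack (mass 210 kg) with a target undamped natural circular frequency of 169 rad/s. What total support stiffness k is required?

6000000 N/m

k = m·ω_n² = 210 × 169.0² = 210 × 28560 = 5998000 N/m.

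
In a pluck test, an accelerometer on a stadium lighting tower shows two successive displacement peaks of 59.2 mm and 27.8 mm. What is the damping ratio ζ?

0.119

Logarithmic decrement δ = (1/n)·ln(x₀/x_n) = (1/1)·ln(59.2/27.8) = (1/1)·ln(2.129) = 0.7559.
ζ = δ/√(4π² + δ²) = 0.7559/√(39.48 + 0.571) = 0.7559/6.328 = 0.1194.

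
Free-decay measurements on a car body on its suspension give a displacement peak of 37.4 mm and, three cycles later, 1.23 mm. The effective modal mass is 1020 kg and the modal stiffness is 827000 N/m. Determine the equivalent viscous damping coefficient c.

10400 N·s/m

Logarithmic decrement δ = (1/n)·ln(x₀/x_n) = (1/3)·ln(37.4/1.23) = (1/3)·ln(30.41) = 1.138.
ζ = δ/√(4π² + δ²) = 1.138/√(39.48 + 1.30) = 1.138/6.385 = 0.1783.
c = ζ · 2√(km) = 0.1783 × 2√(827000 × 1020) = 0.1783 × 58090 = 10350 N·s/m.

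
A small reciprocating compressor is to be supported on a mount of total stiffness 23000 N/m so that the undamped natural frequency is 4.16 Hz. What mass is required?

33.7 kg

ω_n = 2πf_n = 2π × 4.16 = 26.14 rad/s.
m = k/ω_n² = 23000/26.14² = 23000/683.2 = 33.67 kg.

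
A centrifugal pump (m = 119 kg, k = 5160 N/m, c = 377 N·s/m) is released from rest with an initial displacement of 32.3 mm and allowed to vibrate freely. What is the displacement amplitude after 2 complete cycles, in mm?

1.43 mm

ζ = c/(2√(km)) = 377/(2√(5160 × 119)) = 377/1567 = 0.2406.
Logarithmic decrement δ = 2πζ/√(1 − ζ²) = 2π × 0.2406/√(1 − 0.0579) = 1.557.
After n cycles, x_n/x₀ = e^(−nδ), so x_2 = 32.3 × e^(−2 × 1.557) = 32.3 × 0.04441 = 1.434 mm.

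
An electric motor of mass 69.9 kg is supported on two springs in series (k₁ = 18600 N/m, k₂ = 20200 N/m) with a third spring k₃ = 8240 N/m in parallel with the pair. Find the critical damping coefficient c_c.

Series pair: k_s = k₁k₂/(k₁+k₂) = (18600)(20200)/(18600 + 20200) = 9684 N/m. In parallel with k₃: k_eq = 9684 + 8240 = 17920 N/m.
c_c = 2√(k_eq·m) = 2√(17920 × 69.9) = 2 × 1119 = 2239 N·s/m.

2240 N·s/m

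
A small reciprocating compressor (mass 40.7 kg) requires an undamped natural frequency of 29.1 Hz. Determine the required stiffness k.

1360000 N/m

ω_n = 2πf_n = 2π × 29.1 = 182.8 rad/s.
k = m·ω_n² = 40.7 × 182.8² = 40.7 × 33430 = 1361000 N/m.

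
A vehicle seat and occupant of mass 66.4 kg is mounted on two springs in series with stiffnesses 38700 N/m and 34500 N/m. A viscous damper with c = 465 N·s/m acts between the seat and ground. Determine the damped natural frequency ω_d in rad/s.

16.2 rad/s

Series springs: 1/k_eq = 1/38700 + 1/34500 = 5.483×10^-5, so k_eq = 18240 N/m.
ω_n = √(k_eq/m) = √(18240/66.4) = 16.57 rad/s.
Critical damping c_c = 2√(k_eq·m) = 2√(18240 × 66.4) = 2201 N·s/m, so ζ = c/c_c = 465/2201 = 0.2113.
ω_d = ω_n√(1 − ζ²) = 16.57 × √(1 − 0.0446) = 16.20 rad/s.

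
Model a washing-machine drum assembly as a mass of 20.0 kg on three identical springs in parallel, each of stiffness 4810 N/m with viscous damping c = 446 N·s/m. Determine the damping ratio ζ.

Parallel springs add: k_eq = 3 × 4810 = 14430 N/m.
ω_n = √(k_eq/m) = √(14430/20.0) = 26.86 rad/s.
Critical damping c_c = 2√(k_eq·m) = 2√(14430 × 20.0) = 1074 N·s/m, so ζ = c/c_c = 446/1074 = 0.4151.

0.415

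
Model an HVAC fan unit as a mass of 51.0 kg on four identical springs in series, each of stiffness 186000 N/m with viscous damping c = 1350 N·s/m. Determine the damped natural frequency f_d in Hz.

Series springs: 1/k_eq = 4/186000, so k_eq = 186000/4 = 46500 N/m.
ω_n = √(k_eq/m) = √(46500/51.0) = 30.20 rad/s.
Critical damping c_c = 2√(k_eq·m) = 2√(46500 × 51.0) = 3080 N·s/m, so ζ = c/c_c = 1350/3080 = 0.4383.
ω_d = ω_n√(1 − ζ²) = 30.20 × √(1 − 0.192) = 27.14 rad/s.
f_d = ω_d/(2π) = 4.320 Hz.

4.32 Hz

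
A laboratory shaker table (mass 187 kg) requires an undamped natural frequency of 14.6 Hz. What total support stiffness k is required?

1570000 N/m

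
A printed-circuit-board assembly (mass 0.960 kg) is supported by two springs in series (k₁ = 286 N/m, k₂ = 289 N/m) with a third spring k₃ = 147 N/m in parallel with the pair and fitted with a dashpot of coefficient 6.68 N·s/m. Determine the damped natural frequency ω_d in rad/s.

17.1 rad/s

Series pair: k_s = k₁k₂/(k₁+k₂) = (286)(289)/(286 + 289) = 143.7 N/m. In parallel with k₃: k_eq = 143.7 + 147 = 290.7 N/m.
ω_n = √(k_eq/m) = √(290.7/0.960) = 17.40 rad/s.
Critical damping c_c = 2√(k_eq·m) = 2√(290.7 × 0.960) = 33.41 N·s/m, so ζ = c/c_c = 6.68/33.41 = 0.1999.
ω_d = ω_n√(1 − ζ²) = 17.40 × √(1 − 0.0400) = 17.05 rad/s.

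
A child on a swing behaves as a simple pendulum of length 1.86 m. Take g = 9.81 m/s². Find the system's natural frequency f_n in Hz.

0.366 Hz

For a simple pendulum ω_n = √(g/L) = √(9.81/1.86) = √5.274 = 2.297 rad/s.
f_n = ω_n/(2π) = 2.297/6.283 = 0.3655 Hz.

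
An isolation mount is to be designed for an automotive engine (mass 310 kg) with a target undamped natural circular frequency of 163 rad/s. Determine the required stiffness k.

8240000 N/m

k = m·ω_n² = 310 × 163.0² = 310 × 26570 = 8236000 N/m.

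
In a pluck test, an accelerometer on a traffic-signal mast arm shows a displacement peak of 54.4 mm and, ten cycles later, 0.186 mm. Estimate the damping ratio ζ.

0.0900

Logarithmic decrement δ = (1/n)·ln(x₀/x_n) = (1/10)·ln(54.4/0.186) = (1/10)·ln(292.5) = 0.5678.
ζ = δ/√(4π² + δ²) = 0.5678/√(39.48 + 0.322) = 0.5678/6.309 = 0.09001.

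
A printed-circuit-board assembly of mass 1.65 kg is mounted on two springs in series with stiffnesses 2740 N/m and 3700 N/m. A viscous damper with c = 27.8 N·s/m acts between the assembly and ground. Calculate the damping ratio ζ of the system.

0.273

Series springs: 1/k_eq = 1/2740 + 1/3700 = 0.0006352, so k_eq = 1574 N/m.
ω_n = √(k_eq/m) = √(1574/1.65) = 30.89 rad/s.
Critical damping c_c = 2√(k_eq·m) = 2√(1574 × 1.65) = 101.9 N·s/m, so ζ = c/c_c = 27.8/101.9 = 0.2727.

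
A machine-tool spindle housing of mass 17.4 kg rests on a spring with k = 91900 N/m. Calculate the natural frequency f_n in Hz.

ω_n = √(k/m) = √(91900/17.4) = √5282 = 72.67 rad/s.
f_n = ω_n/(2π) = 72.67/6.283 = 11.57 Hz.

11.6 Hz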